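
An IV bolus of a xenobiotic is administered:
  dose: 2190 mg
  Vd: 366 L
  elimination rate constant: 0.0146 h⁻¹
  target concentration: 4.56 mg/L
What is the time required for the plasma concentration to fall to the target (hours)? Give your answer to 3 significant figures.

18.6 h

C₀ = Dose / Vd = 2190 / 366 = 5.984 mg/L
t = ln(C₀ / C) / k = ln(5.984 / 4.56) / 0.01460
  = ln(1.312) / 0.01460 = 0.2716 / 0.01460 = 18.60 h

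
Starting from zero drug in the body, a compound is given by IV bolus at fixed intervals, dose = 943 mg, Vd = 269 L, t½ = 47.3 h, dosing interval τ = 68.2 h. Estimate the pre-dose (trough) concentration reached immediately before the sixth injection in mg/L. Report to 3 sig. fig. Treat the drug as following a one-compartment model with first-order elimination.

2.03 mg/L

C₀ per dose = Dose / Vd = 943 / 269 = 3.506 mg/L
k = ln2 / t½ = 0.693147 / 47.3 = 0.01465 h⁻¹
Fraction remaining after one interval: r = e^(−kτ) = e^(−0.01465 × 68.2) = 0.3682
Before dose 6, 5 doses have been given (aged 1τ, 2τ, 3τ, 4τ, 5τ).
C_trough = C₀ × (r + r² + … + r^5) = C₀ × r(1−r^5)/(1−r)
        = 3.506 × 0.3682 × (1 − 0.006767) / (1 − 0.3682) = 2.029 mg/L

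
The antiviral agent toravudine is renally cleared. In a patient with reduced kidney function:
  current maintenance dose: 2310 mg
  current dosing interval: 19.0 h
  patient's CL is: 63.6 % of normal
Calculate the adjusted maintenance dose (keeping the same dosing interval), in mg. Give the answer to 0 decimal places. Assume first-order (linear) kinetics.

1469 mg

To keep the same average steady-state level, dosing rate must scale with clearance.
CL ratio = 63.6 / 100 = 0.6360
New dose (same interval) = 2310 × 0.6360 = 1469 mg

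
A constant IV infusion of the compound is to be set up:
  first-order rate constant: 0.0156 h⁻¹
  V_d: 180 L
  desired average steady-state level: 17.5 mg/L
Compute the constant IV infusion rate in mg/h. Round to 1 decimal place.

49.1 mg/h

CL = k × Vd = 0.01560 × 180 = 2.808 L/h
At steady state, infusion rate R₀ = Css × CL = 17.5 × 2.808 = 49.14 mg/h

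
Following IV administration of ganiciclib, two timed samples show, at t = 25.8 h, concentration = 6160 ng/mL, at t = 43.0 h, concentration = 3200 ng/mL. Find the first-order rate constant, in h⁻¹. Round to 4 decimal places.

k = ln(C₁/C₂) / (t₂ − t₁) = ln(6160/3200) / (43.0 − 25.8)
  = 0.6549 / 17.20 = 0.03808 h⁻¹

0.0381 h⁻¹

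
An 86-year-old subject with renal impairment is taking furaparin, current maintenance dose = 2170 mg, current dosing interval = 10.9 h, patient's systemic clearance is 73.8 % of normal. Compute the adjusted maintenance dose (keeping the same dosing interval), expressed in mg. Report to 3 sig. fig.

1600 mg

To keep the same average steady-state level, dosing rate must scale with clearance.
CL ratio = 73.8 / 100 = 0.7380
New dose (same interval) = 2170 × 0.7380 = 1601 mg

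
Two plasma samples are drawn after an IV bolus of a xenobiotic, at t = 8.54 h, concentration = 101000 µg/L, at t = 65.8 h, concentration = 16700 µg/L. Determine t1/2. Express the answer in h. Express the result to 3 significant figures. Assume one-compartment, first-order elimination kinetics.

k = ln(C₁/C₂) / (t₂ − t₁) = ln(101000/16700) / (65.8 − 8.54)
  = 1.800 / 57.26 = 0.03144 h⁻¹
t½ = ln2 / k = 0.693147 / 0.03144 = 22.05 h

22.1 h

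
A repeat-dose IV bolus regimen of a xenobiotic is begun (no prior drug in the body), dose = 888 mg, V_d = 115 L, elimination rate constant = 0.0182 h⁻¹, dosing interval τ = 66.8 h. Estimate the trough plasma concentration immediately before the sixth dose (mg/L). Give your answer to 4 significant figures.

C₀ per dose = Dose / Vd = 888 / 115 = 7.722 mg/L
Fraction remaining after one interval: r = e^(−kτ) = e^(−0.01820 × 66.8) = 0.2965
Before dose 6, 5 doses have been given (aged 1τ, 2τ, 3τ, 4τ, 5τ).
C_trough = C₀ × (r + r² + … + r^5) = C₀ × r(1−r^5)/(1−r)
        = 7.722 × 0.2965 × (1 − 0.002292) / (1 − 0.2965) = 3.247 mg/L

3.247 mg/L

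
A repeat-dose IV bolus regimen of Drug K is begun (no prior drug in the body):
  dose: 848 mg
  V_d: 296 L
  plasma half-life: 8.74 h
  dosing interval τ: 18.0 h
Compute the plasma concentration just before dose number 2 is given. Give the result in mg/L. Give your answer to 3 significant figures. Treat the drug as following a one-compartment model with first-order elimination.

C₀ per dose = Dose / Vd = 848 / 296 = 2.865 mg/L
k = ln2 / t½ = 0.693147 / 8.74 = 0.07931 h⁻¹
Fraction remaining after one interval: r = e^(−kτ) = e^(−0.07931 × 18.0) = 0.2399
Before dose 2, 1 dose has been given (aged 1τ).
C_trough = C₀ × r = 2.865 × 0.2399 = 0.6873 mg/L

0.687 mg/L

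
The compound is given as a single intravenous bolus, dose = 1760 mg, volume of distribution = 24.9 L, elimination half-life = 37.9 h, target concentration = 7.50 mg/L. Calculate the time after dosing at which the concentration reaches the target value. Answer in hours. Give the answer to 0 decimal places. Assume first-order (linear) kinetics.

C₀ = Dose / Vd = 1760 / 24.9 = 70.68 mg/L
k = ln2 / t½ = 0.693147 / 37.9 = 0.01829 h⁻¹
t = ln(C₀ / C) / k = ln(70.68 / 7.50) / 0.01829
  = ln(9.424) / 0.01829 = 2.243 / 0.01829 = 122.6 h

123 h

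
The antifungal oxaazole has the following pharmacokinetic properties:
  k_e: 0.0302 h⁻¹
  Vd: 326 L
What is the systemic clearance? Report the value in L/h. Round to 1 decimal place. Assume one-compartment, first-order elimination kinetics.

CL = k × Vd = 0.0302 × 326 = 9.845 L/h

9.8 L/h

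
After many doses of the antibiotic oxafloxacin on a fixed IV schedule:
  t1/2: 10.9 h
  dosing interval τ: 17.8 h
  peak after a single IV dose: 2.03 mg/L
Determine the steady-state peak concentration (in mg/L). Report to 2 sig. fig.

k = ln2 / t½ = 0.693147 / 10.9 = 0.06359 h⁻¹
e^(−kτ) = e^(−0.06359 × 17.8) = 0.3224
Accumulation ratio R = 1 / (1 − e^(−kτ)) = 1 / (1 − 0.3224) = 1.476
Steady-state peak = C₀ × R = 2.03 × 1.476 = 2.996 mg/L

3.0 mg/L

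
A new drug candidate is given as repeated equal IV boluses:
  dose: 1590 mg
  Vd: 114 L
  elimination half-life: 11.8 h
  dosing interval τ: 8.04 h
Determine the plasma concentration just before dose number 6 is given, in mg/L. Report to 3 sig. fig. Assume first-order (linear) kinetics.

20.9 mg/L

C₀ per dose = Dose / Vd = 1590 / 114 = 13.95 mg/L
k = ln2 / t½ = 0.693147 / 11.8 = 0.05874 h⁻¹
Fraction remaining after one interval: r = e^(−kτ) = e^(−0.05874 × 8.04) = 0.6236
Before dose 6, 5 doses have been given (aged 1τ, 2τ, 3τ, 4τ, 5τ).
C_trough = C₀ × (r + r² + … + r^5) = C₀ × r(1−r^5)/(1−r)
        = 13.95 × 0.6236 × (1 − 0.09430) / (1 − 0.6236) = 20.93 mg/L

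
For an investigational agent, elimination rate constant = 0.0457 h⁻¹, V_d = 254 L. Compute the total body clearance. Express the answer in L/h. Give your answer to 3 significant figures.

CL = k × Vd = 0.0457 × 254 = 11.61 L/h

11.6 L/h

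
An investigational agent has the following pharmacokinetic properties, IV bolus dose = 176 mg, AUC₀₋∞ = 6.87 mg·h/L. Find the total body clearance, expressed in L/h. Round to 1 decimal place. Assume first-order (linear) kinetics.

CL = Dose / AUC = 176 / 6.87 = 25.62 L/h

25.6 L/h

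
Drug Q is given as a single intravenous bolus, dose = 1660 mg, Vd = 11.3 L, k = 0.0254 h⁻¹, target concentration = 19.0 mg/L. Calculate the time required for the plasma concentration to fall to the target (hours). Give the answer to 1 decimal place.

80.5 h

C₀ = Dose / Vd = 1660 / 11.3 = 146.9 mg/L
t = ln(C₀ / C) / k = ln(146.9 / 19.0) / 0.02540
  = ln(7.732) / 0.02540 = 2.045 / 0.02540 = 80.51 h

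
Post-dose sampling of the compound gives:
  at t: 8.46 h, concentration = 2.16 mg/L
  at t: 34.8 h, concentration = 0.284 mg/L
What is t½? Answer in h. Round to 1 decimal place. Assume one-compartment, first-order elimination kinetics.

9.0 h

k = ln(C₁/C₂) / (t₂ − t₁) = ln(2.16/0.284) / (34.8 − 8.46)
  = 2.029 / 26.34 = 0.07703 h⁻¹
t½ = ln2 / k = 0.693147 / 0.07703 = 8.998 h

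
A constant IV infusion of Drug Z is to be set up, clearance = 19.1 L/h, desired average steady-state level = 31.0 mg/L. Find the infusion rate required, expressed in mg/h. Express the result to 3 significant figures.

592 mg/h

At steady state, infusion rate R₀ = Css × CL = 31.0 × 19.10 = 592.1 mg/h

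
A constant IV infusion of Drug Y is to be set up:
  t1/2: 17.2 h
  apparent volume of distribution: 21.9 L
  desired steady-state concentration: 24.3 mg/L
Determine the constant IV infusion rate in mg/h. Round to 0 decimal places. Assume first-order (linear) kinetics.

21 mg/h

k = ln2 / t½ = 0.693147 / 17.2 = 0.04030 h⁻¹
CL = k × Vd = 0.04030 × 21.9 = 0.8826 L/h
At steady state, infusion rate R₀ = Css × CL = 24.3 × 0.8826 = 21.45 mg/h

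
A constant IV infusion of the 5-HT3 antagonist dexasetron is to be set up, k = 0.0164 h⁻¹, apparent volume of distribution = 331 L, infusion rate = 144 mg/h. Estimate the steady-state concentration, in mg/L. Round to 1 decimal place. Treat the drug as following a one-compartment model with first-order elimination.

26.5 mg/L

CL = k × Vd = 0.01640 × 331 = 5.428 L/h
At steady state Css = R₀ / CL = 144 / 5.428 = 26.53 mg/L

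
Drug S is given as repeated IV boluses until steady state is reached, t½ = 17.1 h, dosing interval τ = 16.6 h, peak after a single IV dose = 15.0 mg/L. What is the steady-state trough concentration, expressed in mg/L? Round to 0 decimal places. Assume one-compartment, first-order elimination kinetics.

16 mg/L

k = ln2 / t½ = 0.693147 / 17.1 = 0.04053 h⁻¹
e^(−kτ) = e^(−0.04053 × 16.6) = 0.5103
Accumulation ratio R = 1 / (1 − e^(−kτ)) = 1 / (1 − 0.5103) = 2.042
Steady-state trough = C₀ × R × e^(−kτ) = 15.0 × 2.042 × 0.5103 = 15.63 mg/L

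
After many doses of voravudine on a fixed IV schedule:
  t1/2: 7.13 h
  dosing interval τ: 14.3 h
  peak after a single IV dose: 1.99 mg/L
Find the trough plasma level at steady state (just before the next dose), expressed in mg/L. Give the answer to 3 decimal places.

k = ln2 / t½ = 0.693147 / 7.13 = 0.09722 h⁻¹
e^(−kτ) = e^(−0.09722 × 14.3) = 0.2490
Accumulation ratio R = 1 / (1 − e^(−kτ)) = 1 / (1 − 0.2490) = 1.332
Steady-state trough = C₀ × R × e^(−kτ) = 1.99 × 1.332 × 0.2490 = 0.6600 mg/L

0.660 mg/L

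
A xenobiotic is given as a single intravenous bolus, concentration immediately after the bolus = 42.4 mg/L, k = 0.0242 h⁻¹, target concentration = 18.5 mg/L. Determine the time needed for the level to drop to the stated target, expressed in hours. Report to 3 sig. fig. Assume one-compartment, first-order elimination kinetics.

34.3 h

t = ln(C₀ / C) / k = ln(42.40 / 18.5) / 0.02420
  = ln(2.292) / 0.02420 = 0.8294 / 0.02420 = 34.27 h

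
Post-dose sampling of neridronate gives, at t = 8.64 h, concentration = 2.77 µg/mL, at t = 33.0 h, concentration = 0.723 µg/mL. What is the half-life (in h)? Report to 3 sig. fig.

12.6 h

k = ln(C₁/C₂) / (t₂ − t₁) = ln(2.77/0.723) / (33.0 − 8.64)
  = 1.343 / 24.36 = 0.05513 h⁻¹
t½ = ln2 / k = 0.693147 / 0.05513 = 12.57 h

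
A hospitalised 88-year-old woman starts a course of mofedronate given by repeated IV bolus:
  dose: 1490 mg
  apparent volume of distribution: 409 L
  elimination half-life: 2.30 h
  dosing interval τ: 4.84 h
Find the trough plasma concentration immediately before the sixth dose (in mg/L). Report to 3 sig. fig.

C₀ per dose = Dose / Vd = 1490 / 409 = 3.643 mg/L
k = ln2 / t½ = 0.693147 / 2.30 = 0.3014 h⁻¹
Fraction remaining after one interval: r = e^(−kτ) = e^(−0.3014 × 4.84) = 0.2325
Before dose 6, 5 doses have been given (aged 1τ, 2τ, 3τ, 4τ, 5τ).
C_trough = C₀ × (r + r² + … + r^5) = C₀ × r(1−r^5)/(1−r)
        = 3.643 × 0.2325 × (1 − 0.0006794) / (1 − 0.2325) = 1.103 mg/L

1.10 mg/L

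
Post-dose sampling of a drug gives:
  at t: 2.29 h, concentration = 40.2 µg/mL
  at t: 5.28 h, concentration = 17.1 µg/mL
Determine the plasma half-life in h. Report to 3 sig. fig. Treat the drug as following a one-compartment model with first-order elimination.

2.42 h

k = ln(C₁/C₂) / (t₂ − t₁) = ln(40.2/17.1) / (5.28 − 2.29)
  = 0.8548 / 2.990 = 0.2859 h⁻¹
t½ = ln2 / k = 0.693147 / 0.2859 = 2.424 h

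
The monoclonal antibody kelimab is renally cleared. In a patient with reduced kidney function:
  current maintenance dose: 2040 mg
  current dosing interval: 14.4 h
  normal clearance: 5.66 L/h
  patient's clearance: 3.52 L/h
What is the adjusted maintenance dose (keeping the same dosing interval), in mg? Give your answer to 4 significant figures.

1269 mg

To keep the same average steady-state level, dosing rate must scale with clearance.
CL ratio = 3.52 / 5.66 = 0.6219
New dose (same interval) = 2040 × 0.6219 = 1269 mg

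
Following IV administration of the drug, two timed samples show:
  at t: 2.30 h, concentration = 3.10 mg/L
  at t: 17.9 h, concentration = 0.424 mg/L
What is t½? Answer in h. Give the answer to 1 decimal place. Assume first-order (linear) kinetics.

5.4 h

k = ln(C₁/C₂) / (t₂ − t₁) = ln(3.10/0.424) / (17.9 − 2.30)
  = 1.989 / 15.60 = 0.1275 h⁻¹
t½ = ln2 / k = 0.693147 / 0.1275 = 5.436 h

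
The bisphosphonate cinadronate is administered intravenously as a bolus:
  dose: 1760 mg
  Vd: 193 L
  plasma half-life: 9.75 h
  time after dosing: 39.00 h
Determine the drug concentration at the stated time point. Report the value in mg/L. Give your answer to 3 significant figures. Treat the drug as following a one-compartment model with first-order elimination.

C₀ = Dose / Vd = 1760 / 193 = 9.119 mg/L
k = ln2 / t½ = 0.693147 / 9.75 = 0.07109 h⁻¹
t / t½ = 39.00 / 9.75 = 4 half-lives
C = C₀ × (1/2)^4 = 9.119 × 0.06250 = 0.5699 mg/L

0.570 mg/L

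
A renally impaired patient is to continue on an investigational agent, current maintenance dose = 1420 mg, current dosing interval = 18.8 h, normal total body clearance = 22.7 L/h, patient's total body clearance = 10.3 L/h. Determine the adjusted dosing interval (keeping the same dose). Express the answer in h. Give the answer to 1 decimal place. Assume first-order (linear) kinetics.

41.4 h

To keep the same average steady-state level, dosing rate must scale with clearance.
CL ratio = 10.3 / 22.7 = 0.4537
New interval (same dose) = 18.8 / 0.4537 = 41.44 h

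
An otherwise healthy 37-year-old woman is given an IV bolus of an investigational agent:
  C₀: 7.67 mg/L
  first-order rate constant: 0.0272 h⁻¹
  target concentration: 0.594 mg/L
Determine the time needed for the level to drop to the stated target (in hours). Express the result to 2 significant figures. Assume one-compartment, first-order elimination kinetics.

t = ln(C₀ / C) / k = ln(7.670 / 0.594) / 0.02720
  = ln(12.91) / 0.02720 = 2.558 / 0.02720 = 94.04 h

94 h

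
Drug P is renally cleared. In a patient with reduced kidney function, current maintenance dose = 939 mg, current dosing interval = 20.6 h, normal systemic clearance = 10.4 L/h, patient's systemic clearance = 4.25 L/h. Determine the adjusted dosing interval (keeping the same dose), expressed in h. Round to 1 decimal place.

50.4 h

To keep the same average steady-state level, dosing rate must scale with clearance.
CL ratio = 4.25 / 10.4 = 0.4087
New interval (same dose) = 20.6 / 0.4087 = 50.40 h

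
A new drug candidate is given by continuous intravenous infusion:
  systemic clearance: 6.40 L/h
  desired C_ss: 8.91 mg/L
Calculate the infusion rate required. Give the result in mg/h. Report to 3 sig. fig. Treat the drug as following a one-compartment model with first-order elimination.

57.0 mg/h

At steady state, infusion rate R₀ = Css × CL = 8.91 × 6.400 = 57.02 mg/h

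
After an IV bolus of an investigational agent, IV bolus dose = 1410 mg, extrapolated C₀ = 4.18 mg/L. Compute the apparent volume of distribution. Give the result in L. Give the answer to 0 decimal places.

337 L

Vd = Dose / C₀ = 1410 / 4.18 = 337.3 L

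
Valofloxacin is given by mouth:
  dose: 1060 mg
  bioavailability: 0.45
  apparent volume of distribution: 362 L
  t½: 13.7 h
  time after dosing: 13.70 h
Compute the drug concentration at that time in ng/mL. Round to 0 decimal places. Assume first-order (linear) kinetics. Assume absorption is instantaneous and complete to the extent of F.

659 ng/mL

Amount reaching circulation = F × Dose = 0.45 × 1060 = 477.0 mg
C₀ = F·Dose / Vd = 477.0 / 362 = 1.318 mg/L
k = ln2 / t½ = 0.693147 / 13.7 = 0.05059 h⁻¹
t / t½ = 13.70 / 13.7 = 1 half-lives
C = C₀ × (1/2)^1 = 1.318 × 0.5000 = 0.6590 mg/L
Convert: 0.6590 mg/L × 1000 = 659.0 ng/mL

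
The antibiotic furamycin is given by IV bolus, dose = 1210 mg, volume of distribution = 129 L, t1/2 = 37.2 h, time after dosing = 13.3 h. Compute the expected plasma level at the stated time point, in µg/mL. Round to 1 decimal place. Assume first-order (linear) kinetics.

7.3 µg/mL

C₀ = Dose / Vd = 1210 / 129 = 9.380 mg/L
k = ln2 / t½ = 0.693147 / 37.2 = 0.01863 h⁻¹
C = C₀ · e^(−k·t) = 9.380 × e^(−0.01863 × 13.3)
  = 9.380 × 0.7805 = 7.321 mg/L
(7.321 mg/L = 7.321 µg/mL)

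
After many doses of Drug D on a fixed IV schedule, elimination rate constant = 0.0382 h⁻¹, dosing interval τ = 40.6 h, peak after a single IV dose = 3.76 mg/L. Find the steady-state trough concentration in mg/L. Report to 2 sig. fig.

1.0 mg/L

e^(−kτ) = e^(−0.03820 × 40.6) = 0.2121
Accumulation ratio R = 1 / (1 − e^(−kτ)) = 1 / (1 − 0.2121) = 1.269
Steady-state trough = C₀ × R × e^(−kτ) = 3.76 × 1.269 × 0.2121 = 1.012 mg/L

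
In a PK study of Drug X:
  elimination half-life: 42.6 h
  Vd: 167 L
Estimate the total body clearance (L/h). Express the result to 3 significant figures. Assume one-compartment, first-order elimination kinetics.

2.72 L/h

k = ln2 / t½ = 0.693147 / 42.6 = 0.01627 h⁻¹
CL = k × Vd = 0.01627 × 167 = 2.717 L/h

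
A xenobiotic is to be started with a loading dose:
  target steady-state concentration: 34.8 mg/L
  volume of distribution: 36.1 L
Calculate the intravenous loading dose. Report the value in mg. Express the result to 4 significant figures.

1256 mg

LD = Css × Vd = 34.8 × 36.1 = 1256 mg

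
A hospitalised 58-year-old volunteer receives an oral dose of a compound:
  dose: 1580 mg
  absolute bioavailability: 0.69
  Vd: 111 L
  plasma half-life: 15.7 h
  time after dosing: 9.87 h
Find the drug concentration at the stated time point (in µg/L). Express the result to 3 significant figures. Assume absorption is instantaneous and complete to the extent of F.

Amount reaching circulation = F × Dose = 0.69 × 1580 = 1090 mg
C₀ = F·Dose / Vd = 1090 / 111 = 9.820 mg/L
k = ln2 / t½ = 0.693147 / 15.7 = 0.04415 h⁻¹
C = C₀ · e^(−k·t) = 9.820 × e^(−0.04415 × 9.87)
  = 9.820 × 0.6468 = 6.352 mg/L
Convert: 6.352 mg/L × 1000 = 6352 µg/L

6350 µg/L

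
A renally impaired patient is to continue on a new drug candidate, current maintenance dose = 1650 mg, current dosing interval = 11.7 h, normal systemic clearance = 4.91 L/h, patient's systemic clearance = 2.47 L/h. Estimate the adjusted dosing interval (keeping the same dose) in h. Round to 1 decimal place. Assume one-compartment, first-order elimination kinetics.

23.3 h

To keep the same average steady-state level, dosing rate must scale with clearance.
CL ratio = 2.47 / 4.91 = 0.5031
New interval (same dose) = 11.7 / 0.5031 = 23.26 h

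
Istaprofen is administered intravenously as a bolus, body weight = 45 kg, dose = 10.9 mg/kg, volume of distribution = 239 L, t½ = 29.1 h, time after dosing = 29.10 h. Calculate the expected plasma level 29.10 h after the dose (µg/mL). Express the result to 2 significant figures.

1.0 µg/mL

Total dose = 10.9 × 45 = 490.5 mg
C₀ = Dose / Vd = 490.5 / 239 = 2.052 mg/L
k = ln2 / t½ = 0.693147 / 29.1 = 0.02382 h⁻¹
t / t½ = 29.10 / 29.1 = 1 half-lives
C = C₀ × (1/2)^1 = 2.052 × 0.5000 = 1.026 mg/L
(1.026 mg/L = 1.026 µg/mL)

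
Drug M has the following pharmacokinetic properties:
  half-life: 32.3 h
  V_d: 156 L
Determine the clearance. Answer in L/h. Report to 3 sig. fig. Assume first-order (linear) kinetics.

3.35 L/h

k = ln2 / t½ = 0.693147 / 32.3 = 0.02146 h⁻¹
CL = k × Vd = 0.02146 × 156 = 3.348 L/h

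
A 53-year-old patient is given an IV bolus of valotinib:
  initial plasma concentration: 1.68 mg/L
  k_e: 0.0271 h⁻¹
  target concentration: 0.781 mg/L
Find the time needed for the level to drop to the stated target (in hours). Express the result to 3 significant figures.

28.3 h

t = ln(C₀ / C) / k = ln(1.680 / 0.781) / 0.02710
  = ln(2.151) / 0.02710 = 0.7659 / 0.02710 = 28.26 h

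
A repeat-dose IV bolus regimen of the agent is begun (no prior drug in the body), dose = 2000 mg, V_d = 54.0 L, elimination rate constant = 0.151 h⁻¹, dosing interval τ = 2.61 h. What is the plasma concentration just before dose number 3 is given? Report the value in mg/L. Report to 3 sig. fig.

41.8 mg/L

C₀ per dose = Dose / Vd = 2000 / 54.0 = 37.04 mg/L
Fraction remaining after one interval: r = e^(−kτ) = e^(−0.1510 × 2.61) = 0.6743
Before dose 3, 2 doses have been given (aged 1τ, 2τ).
C_trough = C₀ × (r + r²) = 37.04 × (0.6743 + 0.4547) = 41.82 mg/L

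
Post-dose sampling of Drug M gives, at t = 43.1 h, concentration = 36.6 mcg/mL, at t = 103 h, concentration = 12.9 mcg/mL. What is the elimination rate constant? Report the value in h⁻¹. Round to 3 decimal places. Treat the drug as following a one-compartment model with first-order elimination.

k = ln(C₁/C₂) / (t₂ − t₁) = ln(36.6/12.9) / (103 − 43.1)
  = 1.043 / 59.90 = 0.01741 h⁻¹

0.017 h⁻¹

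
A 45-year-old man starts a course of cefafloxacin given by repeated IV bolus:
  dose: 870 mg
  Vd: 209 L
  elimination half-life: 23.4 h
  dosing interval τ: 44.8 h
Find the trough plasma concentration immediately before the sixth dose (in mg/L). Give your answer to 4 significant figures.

1.501 mg/L

C₀ per dose = Dose / Vd = 870 / 209 = 4.163 mg/L
k = ln2 / t½ = 0.693147 / 23.4 = 0.02962 h⁻¹
Fraction remaining after one interval: r = e^(−kτ) = e^(−0.02962 × 44.8) = 0.2653
Before dose 6, 5 doses have been given (aged 1τ, 2τ, 3τ, 4τ, 5τ).
C_trough = C₀ × (r + r² + … + r^5) = C₀ × r(1−r^5)/(1−r)
        = 4.163 × 0.2653 × (1 − 0.001314) / (1 − 0.2653) = 1.501 mg/L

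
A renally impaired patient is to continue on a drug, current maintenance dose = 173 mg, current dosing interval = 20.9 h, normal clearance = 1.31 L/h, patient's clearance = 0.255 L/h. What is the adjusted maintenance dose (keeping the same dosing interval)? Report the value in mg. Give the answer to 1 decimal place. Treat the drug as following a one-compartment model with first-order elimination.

33.7 mg

To keep the same average steady-state level, dosing rate must scale with clearance.
CL ratio = 0.255 / 1.31 = 0.1947
New dose (same interval) = 173 × 0.1947 = 33.68 mg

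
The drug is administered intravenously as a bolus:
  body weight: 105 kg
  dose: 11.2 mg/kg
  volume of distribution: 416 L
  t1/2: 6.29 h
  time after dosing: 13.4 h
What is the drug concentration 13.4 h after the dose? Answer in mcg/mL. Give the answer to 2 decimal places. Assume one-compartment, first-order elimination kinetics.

Total dose = 11.2 × 105 = 1176 mg
C₀ = Dose / Vd = 1176 / 416 = 2.827 mg/L
k = ln2 / t½ = 0.693147 / 6.29 = 0.1102 h⁻¹
C = C₀ · e^(−k·t) = 2.827 × e^(−0.1102 × 13.4)
  = 2.827 × 0.2284 = 0.6457 mg/L
(0.6457 mg/L = 0.6457 mcg/mL)

0.65 mcg/mL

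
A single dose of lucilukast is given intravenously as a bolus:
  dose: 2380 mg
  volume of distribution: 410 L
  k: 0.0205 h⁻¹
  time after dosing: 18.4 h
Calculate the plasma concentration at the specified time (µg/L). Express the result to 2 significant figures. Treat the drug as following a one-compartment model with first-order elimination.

C₀ = Dose / Vd = 2380 / 410 = 5.805 mg/L
C = C₀ · e^(−k·t) = 5.805 × e^(−0.02050 × 18.4)
  = 5.805 × 0.6858 = 3.981 mg/L
Convert: 3.981 mg/L × 1000 = 3981 µg/L

4000 µg/L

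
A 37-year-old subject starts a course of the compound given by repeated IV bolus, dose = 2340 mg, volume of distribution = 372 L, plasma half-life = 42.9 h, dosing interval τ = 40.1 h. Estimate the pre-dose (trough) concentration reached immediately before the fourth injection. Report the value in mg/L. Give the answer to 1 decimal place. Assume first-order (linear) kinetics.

C₀ per dose = Dose / Vd = 2340 / 372 = 6.290 mg/L
k = ln2 / t½ = 0.693147 / 42.9 = 0.01616 h⁻¹
Fraction remaining after one interval: r = e^(−kτ) = e^(−0.01616 × 40.1) = 0.5231
Before dose 4, 3 doses have been given (aged 1τ, 2τ, 3τ).
C_trough = C₀ × (r + r² + … + r^3) = C₀ × r(1−r^3)/(1−r)
        = 6.290 × 0.5231 × (1 − 0.1431) / (1 − 0.5231) = 5.912 mg/L

5.9 mg/L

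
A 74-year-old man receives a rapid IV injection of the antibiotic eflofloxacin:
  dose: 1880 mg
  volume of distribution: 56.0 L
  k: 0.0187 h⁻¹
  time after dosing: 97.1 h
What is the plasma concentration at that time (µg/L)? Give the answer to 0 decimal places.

C₀ = Dose / Vd = 1880 / 56.0 = 33.57 mg/L
C = C₀ · e^(−k·t) = 33.57 × e^(−0.01870 × 97.1)
  = 33.57 × 0.1627 = 5.462 mg/L
Convert: 5.462 mg/L × 1000 = 5462 µg/L

5462 µg/L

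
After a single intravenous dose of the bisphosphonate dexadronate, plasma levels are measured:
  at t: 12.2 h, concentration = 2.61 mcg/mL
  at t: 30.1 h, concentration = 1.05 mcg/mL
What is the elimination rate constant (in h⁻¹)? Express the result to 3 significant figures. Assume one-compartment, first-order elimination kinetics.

k = ln(C₁/C₂) / (t₂ − t₁) = ln(2.61/1.05) / (30.1 − 12.2)
  = 0.9106 / 17.90 = 0.05087 h⁻¹

0.0509 h⁻¹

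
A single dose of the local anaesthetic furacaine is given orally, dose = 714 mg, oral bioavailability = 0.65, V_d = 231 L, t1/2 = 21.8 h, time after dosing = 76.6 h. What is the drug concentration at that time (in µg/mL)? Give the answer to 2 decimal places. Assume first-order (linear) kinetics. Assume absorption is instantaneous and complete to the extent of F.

Amount reaching circulation = F × Dose = 0.65 × 714.0 = 464.1 mg
C₀ = F·Dose / Vd = 464.1 / 231 = 2.009 mg/L
k = ln2 / t½ = 0.693147 / 21.8 = 0.03180 h⁻¹
C = C₀ · e^(−k·t) = 2.009 × e^(−0.03180 × 76.6)
  = 2.009 × 0.08752 = 0.1758 mg/L
(0.1758 mg/L = 0.1758 µg/mL)

0.18 µg/mL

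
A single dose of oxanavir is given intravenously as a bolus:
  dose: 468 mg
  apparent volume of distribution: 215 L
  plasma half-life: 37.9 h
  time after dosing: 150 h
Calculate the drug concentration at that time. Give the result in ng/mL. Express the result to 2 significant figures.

140 ng/mL

C₀ = Dose / Vd = 468.0 / 215 = 2.177 mg/L
k = ln2 / t½ = 0.693147 / 37.9 = 0.01829 h⁻¹
C = C₀ · e^(−k·t) = 2.177 × e^(−0.01829 × 150)
  = 2.177 × 0.06434 = 0.1401 mg/L
Convert: 0.1401 mg/L × 1000 = 140.1 ng/mL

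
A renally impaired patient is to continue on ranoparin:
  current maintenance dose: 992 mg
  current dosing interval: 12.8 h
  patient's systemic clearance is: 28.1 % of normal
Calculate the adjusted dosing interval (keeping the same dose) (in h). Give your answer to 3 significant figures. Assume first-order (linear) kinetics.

To keep the same average steady-state level, dosing rate must scale with clearance.
CL ratio = 28.1 / 100 = 0.2810
New interval (same dose) = 12.8 / 0.2810 = 45.55 h

45.6 h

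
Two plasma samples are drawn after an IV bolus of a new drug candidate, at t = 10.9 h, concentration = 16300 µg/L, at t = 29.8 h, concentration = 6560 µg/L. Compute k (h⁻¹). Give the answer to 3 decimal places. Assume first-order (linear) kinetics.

0.048 h⁻¹

k = ln(C₁/C₂) / (t₂ − t₁) = ln(16300/6560) / (29.8 − 10.9)
  = 0.9102 / 18.90 = 0.04816 h⁻¹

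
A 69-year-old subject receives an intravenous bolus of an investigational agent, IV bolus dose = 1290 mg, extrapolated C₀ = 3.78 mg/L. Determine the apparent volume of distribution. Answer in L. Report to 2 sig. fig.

340 L

Vd = Dose / C₀ = 1290 / 3.78 = 341.3 L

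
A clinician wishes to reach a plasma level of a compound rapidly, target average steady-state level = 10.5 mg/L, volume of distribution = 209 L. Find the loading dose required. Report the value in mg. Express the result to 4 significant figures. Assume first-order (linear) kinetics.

2195 mg

LD = Css × Vd = 10.5 × 209 = 2195 mg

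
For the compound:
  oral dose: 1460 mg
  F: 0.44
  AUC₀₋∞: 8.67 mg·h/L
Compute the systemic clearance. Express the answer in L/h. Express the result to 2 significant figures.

74 L/h

CL = F·Dose / AUC = 0.44 × 1460 / 8.67 = 74.09 L/h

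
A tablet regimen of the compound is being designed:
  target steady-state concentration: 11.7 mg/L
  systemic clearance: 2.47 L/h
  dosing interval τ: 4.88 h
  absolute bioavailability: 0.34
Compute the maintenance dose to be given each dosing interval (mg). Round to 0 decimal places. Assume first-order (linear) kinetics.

At steady state, F × (Dose/τ) = Css × CL.
Dose = Css × CL × τ / F = 11.7 × 2.470 × 4.88 / 0.34 = 414.8 mg

415 mg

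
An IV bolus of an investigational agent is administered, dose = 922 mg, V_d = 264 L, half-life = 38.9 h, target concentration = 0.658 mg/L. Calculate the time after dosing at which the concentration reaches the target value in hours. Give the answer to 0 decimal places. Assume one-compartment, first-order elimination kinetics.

C₀ = Dose / Vd = 922.0 / 264 = 3.492 mg/L
k = ln2 / t½ = 0.693147 / 38.9 = 0.01782 h⁻¹
t = ln(C₀ / C) / k = ln(3.492 / 0.658) / 0.01782
  = ln(5.307) / 0.01782 = 1.669 / 0.01782 = 93.66 h

94 h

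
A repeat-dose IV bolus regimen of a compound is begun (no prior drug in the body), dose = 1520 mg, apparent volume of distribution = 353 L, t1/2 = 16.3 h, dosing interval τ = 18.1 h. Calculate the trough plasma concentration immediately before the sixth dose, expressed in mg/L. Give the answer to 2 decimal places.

C₀ per dose = Dose / Vd = 1520 / 353 = 4.306 mg/L
k = ln2 / t½ = 0.693147 / 16.3 = 0.04252 h⁻¹
Fraction remaining after one interval: r = e^(−kτ) = e^(−0.04252 × 18.1) = 0.4632
Before dose 6, 5 doses have been given (aged 1τ, 2τ, 3τ, 4τ, 5τ).
C_trough = C₀ × (r + r² + … + r^5) = C₀ × r(1−r^5)/(1−r)
        = 4.306 × 0.4632 × (1 − 0.02132) / (1 − 0.4632) = 3.636 mg/L

3.64 mg/L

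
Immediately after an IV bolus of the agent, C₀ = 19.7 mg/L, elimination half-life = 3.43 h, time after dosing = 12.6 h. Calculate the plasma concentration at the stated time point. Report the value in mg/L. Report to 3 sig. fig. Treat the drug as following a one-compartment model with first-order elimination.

k = ln2 / t½ = 0.693147 / 3.43 = 0.2021 h⁻¹
C = C₀ · e^(−k·t) = 19.70 × e^(−0.2021 × 12.6)
  = 19.70 × 0.07836 = 1.544 mg/L

1.54 mg/L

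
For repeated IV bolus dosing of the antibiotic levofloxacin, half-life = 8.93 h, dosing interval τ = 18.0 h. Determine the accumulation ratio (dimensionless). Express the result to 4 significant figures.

1.329

k = ln2 / t½ = 0.693147 / 8.93 = 0.07762 h⁻¹
e^(−kτ) = e^(−0.07762 × 18.0) = 0.2473
Accumulation ratio R = 1 / (1 − e^(−kτ)) = 1 / (1 − 0.2473) = 1.329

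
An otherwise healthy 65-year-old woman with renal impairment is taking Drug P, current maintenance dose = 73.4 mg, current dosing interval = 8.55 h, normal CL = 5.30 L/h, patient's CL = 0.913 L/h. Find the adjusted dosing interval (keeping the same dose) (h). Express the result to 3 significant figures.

49.6 h

To keep the same average steady-state level, dosing rate must scale with clearance.
CL ratio = 0.913 / 5.30 = 0.1723
New interval (same dose) = 8.55 / 0.1723 = 49.62 h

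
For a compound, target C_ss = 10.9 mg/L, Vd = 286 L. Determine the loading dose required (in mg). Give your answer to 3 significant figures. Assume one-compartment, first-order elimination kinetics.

LD = Css × Vd = 10.9 × 286 = 3117 mg

3120 mg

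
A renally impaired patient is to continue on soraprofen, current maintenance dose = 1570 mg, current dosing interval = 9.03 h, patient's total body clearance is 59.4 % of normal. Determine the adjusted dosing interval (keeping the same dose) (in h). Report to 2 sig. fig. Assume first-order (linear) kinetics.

To keep the same average steady-state level, dosing rate must scale with clearance.
CL ratio = 59.4 / 100 = 0.5940
New interval (same dose) = 9.03 / 0.5940 = 15.20 h

15 h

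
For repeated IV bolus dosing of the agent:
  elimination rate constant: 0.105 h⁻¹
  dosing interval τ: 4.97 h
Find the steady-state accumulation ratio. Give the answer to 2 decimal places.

2.46

e^(−kτ) = e^(−0.1050 × 4.97) = 0.5934
Accumulation ratio R = 1 / (1 − e^(−kτ)) = 1 / (1 − 0.5934) = 2.459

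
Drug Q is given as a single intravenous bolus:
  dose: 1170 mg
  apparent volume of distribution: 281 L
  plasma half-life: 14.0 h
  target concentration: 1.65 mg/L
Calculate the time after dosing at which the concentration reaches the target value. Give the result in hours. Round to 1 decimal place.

C₀ = Dose / Vd = 1170 / 281 = 4.164 mg/L
k = ln2 / t½ = 0.693147 / 14.0 = 0.04951 h⁻¹
t = ln(C₀ / C) / k = ln(4.164 / 1.65) / 0.04951
  = ln(2.524) / 0.04951 = 0.9258 / 0.04951 = 18.70 h

18.7 h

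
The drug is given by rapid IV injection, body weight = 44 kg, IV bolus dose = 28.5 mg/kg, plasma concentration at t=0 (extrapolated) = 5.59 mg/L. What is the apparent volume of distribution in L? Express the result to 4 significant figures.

224.3 L

Dose = 28.5 × 44 = 1254 mg
Vd = Dose / C₀ = 1254 / 5.59 = 224.3 L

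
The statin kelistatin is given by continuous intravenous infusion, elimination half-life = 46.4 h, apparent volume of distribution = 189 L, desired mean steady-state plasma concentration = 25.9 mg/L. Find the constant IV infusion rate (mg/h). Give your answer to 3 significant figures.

73.1 mg/h

k = ln2 / t½ = 0.693147 / 46.4 = 0.01494 h⁻¹
CL = k × Vd = 0.01494 × 189 = 2.824 L/h
At steady state, infusion rate R₀ = Css × CL = 25.9 × 2.824 = 73.14 mg/h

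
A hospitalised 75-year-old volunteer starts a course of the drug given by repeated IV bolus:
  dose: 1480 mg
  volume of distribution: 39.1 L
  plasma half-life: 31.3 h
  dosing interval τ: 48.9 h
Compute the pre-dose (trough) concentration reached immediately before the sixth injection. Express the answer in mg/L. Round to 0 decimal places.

C₀ per dose = Dose / Vd = 1480 / 39.1 = 37.85 mg/L
k = ln2 / t½ = 0.693147 / 31.3 = 0.02215 h⁻¹
Fraction remaining after one interval: r = e^(−kτ) = e^(−0.02215 × 48.9) = 0.3385
Before dose 6, 5 doses have been given (aged 1τ, 2τ, 3τ, 4τ, 5τ).
C_trough = C₀ × (r + r² + … + r^5) = C₀ × r(1−r^5)/(1−r)
        = 37.85 × 0.3385 × (1 − 0.004444) / (1 − 0.3385) = 19.28 mg/L

19 mg/L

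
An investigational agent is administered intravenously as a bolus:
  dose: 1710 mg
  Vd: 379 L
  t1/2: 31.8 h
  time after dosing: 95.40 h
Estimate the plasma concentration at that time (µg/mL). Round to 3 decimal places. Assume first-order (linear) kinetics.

C₀ = Dose / Vd = 1710 / 379 = 4.512 mg/L
k = ln2 / t½ = 0.693147 / 31.8 = 0.02180 h⁻¹
t / t½ = 95.40 / 31.8 = 3 half-lives
C = C₀ × (1/2)^3 = 4.512 × 0.1250 = 0.5640 mg/L
(0.5640 mg/L = 0.5640 µg/mL)

0.564 µg/mL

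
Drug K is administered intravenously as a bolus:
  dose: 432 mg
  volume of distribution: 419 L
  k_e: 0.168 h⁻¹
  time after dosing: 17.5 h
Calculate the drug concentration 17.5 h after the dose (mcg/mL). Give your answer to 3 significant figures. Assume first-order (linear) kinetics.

0.0545 mcg/mL

C₀ = Dose / Vd = 432.0 / 419 = 1.031 mg/L
C = C₀ · e^(−k·t) = 1.031 × e^(−0.1680 × 17.5)
  = 1.031 × 0.05287 = 0.05451 mg/L
(0.05451 mg/L = 0.05451 mcg/mL)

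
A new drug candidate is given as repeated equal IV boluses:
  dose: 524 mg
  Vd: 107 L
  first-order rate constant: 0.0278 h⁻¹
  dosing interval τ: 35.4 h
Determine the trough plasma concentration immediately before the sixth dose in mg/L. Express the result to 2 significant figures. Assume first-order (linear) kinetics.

C₀ per dose = Dose / Vd = 524 / 107 = 4.897 mg/L
Fraction remaining after one interval: r = e^(−kτ) = e^(−0.02780 × 35.4) = 0.3738
Before dose 6, 5 doses have been given (aged 1τ, 2τ, 3τ, 4τ, 5τ).
C_trough = C₀ × (r + r² + … + r^5) = C₀ × r(1−r^5)/(1−r)
        = 4.897 × 0.3738 × (1 − 0.007298) / (1 − 0.3738) = 2.902 mg/L

2.9 mg/L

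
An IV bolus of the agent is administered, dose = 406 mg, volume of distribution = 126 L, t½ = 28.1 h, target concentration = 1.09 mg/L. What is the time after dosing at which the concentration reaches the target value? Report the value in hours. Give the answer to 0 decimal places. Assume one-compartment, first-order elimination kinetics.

44 h

C₀ = Dose / Vd = 406.0 / 126 = 3.222 mg/L
k = ln2 / t½ = 0.693147 / 28.1 = 0.02467 h⁻¹
t = ln(C₀ / C) / k = ln(3.222 / 1.09) / 0.02467
  = ln(2.956) / 0.02467 = 1.084 / 0.02467 = 43.94 h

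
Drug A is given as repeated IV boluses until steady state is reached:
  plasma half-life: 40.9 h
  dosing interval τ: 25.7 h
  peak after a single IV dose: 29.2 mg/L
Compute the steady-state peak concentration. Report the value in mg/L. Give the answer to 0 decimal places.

k = ln2 / t½ = 0.693147 / 40.9 = 0.01695 h⁻¹
e^(−kτ) = e^(−0.01695 × 25.7) = 0.6469
Accumulation ratio R = 1 / (1 − e^(−kτ)) = 1 / (1 − 0.6469) = 2.832
Steady-state peak = C₀ × R = 29.2 × 2.832 = 82.69 mg/L

83 mg/L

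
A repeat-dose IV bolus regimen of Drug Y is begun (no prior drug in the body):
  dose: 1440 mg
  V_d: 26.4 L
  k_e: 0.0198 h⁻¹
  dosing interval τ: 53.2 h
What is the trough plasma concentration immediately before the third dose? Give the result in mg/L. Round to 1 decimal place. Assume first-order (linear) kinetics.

25.7 mg/L

C₀ per dose = Dose / Vd = 1440 / 26.4 = 54.55 mg/L
Fraction remaining after one interval: r = e^(−kτ) = e^(−0.01980 × 53.2) = 0.3488
Before dose 3, 2 doses have been given (aged 1τ, 2τ).
C_trough = C₀ × (r + r²) = 54.55 × (0.3488 + 0.1217) = 25.67 mg/L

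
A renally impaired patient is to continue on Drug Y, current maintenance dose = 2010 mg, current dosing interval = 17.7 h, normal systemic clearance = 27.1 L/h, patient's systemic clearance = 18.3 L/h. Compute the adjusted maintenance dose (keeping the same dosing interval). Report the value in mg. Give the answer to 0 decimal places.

1357 mg

To keep the same average steady-state level, dosing rate must scale with clearance.
CL ratio = 18.3 / 27.1 = 0.6753
New dose (same interval) = 2010 × 0.6753 = 1357 mg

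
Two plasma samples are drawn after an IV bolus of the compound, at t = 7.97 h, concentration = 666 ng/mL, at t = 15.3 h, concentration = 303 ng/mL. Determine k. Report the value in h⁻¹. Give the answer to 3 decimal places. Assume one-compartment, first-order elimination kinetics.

k = ln(C₁/C₂) / (t₂ − t₁) = ln(666/303) / (15.3 − 7.97)
  = 0.7876 / 7.330 = 0.1074 h⁻¹

0.107 h⁻¹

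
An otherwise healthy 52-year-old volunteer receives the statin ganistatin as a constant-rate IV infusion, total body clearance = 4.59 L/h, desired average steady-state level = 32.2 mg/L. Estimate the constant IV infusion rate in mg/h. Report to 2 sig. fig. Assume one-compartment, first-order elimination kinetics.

At steady state, infusion rate R₀ = Css × CL = 32.2 × 4.590 = 147.8 mg/h

150 mg/h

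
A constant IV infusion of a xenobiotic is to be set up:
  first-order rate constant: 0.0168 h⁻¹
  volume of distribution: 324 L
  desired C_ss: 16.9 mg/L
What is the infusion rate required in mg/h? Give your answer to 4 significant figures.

CL = k × Vd = 0.01680 × 324 = 5.443 L/h
At steady state, infusion rate R₀ = Css × CL = 16.9 × 5.443 = 91.99 mg/h

91.99 mg/h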